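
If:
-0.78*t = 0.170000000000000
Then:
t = -0.22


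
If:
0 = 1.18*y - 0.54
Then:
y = 0.46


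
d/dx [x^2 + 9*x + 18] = 2*x + 9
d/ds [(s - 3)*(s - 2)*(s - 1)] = 3*s^2 - 12*s + 11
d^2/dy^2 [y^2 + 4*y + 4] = 2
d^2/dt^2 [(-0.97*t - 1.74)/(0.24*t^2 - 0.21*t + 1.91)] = (-(0.48*t - 0.21)*(0.96*t - 0.42)*(0.97*t + 1.74) + (1.3968*t + 0.4278)*(0.24*t^2 - 0.21*t + 1.91))/(0.24*t^2 - 0.21*t + 1.91)^3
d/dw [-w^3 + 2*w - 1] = 2 - 3*w^2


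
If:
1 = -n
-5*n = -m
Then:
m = -5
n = -1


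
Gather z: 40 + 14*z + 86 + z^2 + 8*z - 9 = z^2 + 22*z + 117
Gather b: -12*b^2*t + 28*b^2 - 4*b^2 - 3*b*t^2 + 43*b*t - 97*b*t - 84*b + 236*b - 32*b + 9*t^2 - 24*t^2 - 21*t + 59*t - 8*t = b^2*(24 - 12*t) + b*(-3*t^2 - 54*t + 120) - 15*t^2 + 30*t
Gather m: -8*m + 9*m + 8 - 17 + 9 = m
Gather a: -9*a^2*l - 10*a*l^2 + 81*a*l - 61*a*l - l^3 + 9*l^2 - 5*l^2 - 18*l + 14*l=-9*a^2*l + a*(-10*l^2 + 20*l) - l^3 + 4*l^2 - 4*l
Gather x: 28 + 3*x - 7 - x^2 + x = -x^2 + 4*x + 21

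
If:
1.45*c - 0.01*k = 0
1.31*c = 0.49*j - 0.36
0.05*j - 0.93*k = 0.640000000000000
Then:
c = -0.00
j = 0.72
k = -0.65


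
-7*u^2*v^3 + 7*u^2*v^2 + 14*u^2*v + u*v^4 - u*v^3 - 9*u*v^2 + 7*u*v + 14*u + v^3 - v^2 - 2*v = (-7*u + v)*(v - 2)*(v + 1)*(u*v + 1)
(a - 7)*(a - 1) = a^2 - 8*a + 7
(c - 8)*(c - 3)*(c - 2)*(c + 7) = c^4 - 6*c^3 - 45*c^2 + 274*c - 336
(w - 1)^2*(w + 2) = w^3 - 3*w + 2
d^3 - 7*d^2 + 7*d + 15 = (d - 5)*(d - 3)*(d + 1)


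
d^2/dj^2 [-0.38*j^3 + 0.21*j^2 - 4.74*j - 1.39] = 0.42 - 2.28*j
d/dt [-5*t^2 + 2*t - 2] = 2 - 10*t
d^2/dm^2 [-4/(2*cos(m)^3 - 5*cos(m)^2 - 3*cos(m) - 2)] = 32*(2*(10*cos(m) - 3*cos(2*m))^2*sin(m)^2 + (3*cos(m) + 20*cos(2*m) - 9*cos(3*m))*(-2*cos(m)^3 + 5*cos(m)^2 + 3*cos(m) + 2)/2)/(3*cos(m) + 5*cos(2*m) - cos(3*m) + 9)^3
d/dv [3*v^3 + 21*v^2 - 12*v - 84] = 9*v^2 + 42*v - 12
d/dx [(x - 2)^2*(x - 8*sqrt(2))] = (x - 2)*(3*x - 16*sqrt(2) - 2)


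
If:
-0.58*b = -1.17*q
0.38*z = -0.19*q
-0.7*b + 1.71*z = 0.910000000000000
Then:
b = -0.81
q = -0.40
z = 0.20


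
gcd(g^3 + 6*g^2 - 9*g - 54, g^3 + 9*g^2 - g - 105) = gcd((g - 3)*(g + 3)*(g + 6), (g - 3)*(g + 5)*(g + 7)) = g - 3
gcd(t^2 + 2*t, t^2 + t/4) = t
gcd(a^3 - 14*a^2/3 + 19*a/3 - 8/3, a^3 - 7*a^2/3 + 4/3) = a - 1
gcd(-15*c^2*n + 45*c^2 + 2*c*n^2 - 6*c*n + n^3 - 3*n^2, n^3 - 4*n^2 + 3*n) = n - 3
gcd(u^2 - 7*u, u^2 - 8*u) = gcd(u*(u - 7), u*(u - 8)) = u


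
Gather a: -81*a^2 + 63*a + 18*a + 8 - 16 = -81*a^2 + 81*a - 8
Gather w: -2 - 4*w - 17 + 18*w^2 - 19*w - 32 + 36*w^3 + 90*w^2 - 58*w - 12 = 36*w^3 + 108*w^2 - 81*w - 63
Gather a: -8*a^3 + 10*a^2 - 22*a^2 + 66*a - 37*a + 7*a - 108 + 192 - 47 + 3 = -8*a^3 - 12*a^2 + 36*a + 40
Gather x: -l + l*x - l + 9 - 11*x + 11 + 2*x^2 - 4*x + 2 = -2*l + 2*x^2 + x*(l - 15) + 22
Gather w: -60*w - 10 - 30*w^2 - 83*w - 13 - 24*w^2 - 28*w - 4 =-54*w^2 - 171*w - 27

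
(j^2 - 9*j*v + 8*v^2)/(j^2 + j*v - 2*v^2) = (j - 8*v)/(j + 2*v)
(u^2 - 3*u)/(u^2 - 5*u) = (u - 3)/(u - 5)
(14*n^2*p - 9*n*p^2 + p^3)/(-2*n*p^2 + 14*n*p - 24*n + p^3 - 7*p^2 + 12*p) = p*(-7*n + p)/(p^2 - 7*p + 12)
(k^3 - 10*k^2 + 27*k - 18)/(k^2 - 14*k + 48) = (k^2 - 4*k + 3)/(k - 8)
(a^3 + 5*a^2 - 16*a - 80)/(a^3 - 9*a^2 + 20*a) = (a^2 + 9*a + 20)/(a*(a - 5))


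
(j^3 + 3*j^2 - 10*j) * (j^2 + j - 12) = j^5 + 4*j^4 - 19*j^3 - 46*j^2 + 120*j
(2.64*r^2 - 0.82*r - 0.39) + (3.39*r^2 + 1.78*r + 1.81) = 6.03*r^2 + 0.96*r + 1.42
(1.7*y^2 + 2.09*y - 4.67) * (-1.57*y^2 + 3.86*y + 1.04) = -2.669*y^4 + 3.2807*y^3 + 17.1673*y^2 - 15.8526*y - 4.8568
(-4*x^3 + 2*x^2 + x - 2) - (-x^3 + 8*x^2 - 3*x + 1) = -3*x^3 - 6*x^2 + 4*x - 3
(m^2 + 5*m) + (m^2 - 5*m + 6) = 2*m^2 + 6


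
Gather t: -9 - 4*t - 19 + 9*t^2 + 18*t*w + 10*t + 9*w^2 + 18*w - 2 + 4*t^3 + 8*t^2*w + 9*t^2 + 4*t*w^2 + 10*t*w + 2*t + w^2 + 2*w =4*t^3 + t^2*(8*w + 18) + t*(4*w^2 + 28*w + 8) + 10*w^2 + 20*w - 30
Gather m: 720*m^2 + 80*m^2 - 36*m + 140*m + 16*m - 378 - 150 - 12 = 800*m^2 + 120*m - 540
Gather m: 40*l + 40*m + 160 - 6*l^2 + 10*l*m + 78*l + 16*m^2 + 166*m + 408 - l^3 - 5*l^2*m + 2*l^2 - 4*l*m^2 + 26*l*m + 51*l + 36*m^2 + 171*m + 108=-l^3 - 4*l^2 + 169*l + m^2*(52 - 4*l) + m*(-5*l^2 + 36*l + 377) + 676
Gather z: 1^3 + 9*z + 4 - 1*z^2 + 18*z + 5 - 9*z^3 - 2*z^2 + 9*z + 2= -9*z^3 - 3*z^2 + 36*z + 12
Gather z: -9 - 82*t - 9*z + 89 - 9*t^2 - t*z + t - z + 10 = -9*t^2 - 81*t + z*(-t - 10) + 90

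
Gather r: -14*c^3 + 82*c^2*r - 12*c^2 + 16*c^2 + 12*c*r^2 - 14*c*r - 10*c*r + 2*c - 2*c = -14*c^3 + 4*c^2 + 12*c*r^2 + r*(82*c^2 - 24*c)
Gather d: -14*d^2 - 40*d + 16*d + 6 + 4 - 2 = -14*d^2 - 24*d + 8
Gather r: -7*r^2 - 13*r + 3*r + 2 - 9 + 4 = -7*r^2 - 10*r - 3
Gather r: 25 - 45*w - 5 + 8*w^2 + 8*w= 8*w^2 - 37*w + 20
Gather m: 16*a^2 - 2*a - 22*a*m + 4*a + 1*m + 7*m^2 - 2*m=16*a^2 + 2*a + 7*m^2 + m*(-22*a - 1)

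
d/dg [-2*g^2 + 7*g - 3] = 7 - 4*g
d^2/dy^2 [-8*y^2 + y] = -16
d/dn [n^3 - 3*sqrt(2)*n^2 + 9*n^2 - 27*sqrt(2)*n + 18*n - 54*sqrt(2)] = 3*n^2 - 6*sqrt(2)*n + 18*n - 27*sqrt(2) + 18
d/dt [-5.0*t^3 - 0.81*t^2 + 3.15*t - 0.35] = -15.0*t^2 - 1.62*t + 3.15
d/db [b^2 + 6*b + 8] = 2*b + 6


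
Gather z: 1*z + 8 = z + 8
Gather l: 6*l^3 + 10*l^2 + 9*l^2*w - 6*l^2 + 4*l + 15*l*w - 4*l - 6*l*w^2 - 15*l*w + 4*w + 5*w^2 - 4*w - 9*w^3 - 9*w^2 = 6*l^3 + l^2*(9*w + 4) - 6*l*w^2 - 9*w^3 - 4*w^2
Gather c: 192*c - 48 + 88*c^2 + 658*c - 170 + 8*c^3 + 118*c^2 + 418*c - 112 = 8*c^3 + 206*c^2 + 1268*c - 330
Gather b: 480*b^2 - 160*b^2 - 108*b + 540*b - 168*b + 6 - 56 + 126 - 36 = 320*b^2 + 264*b + 40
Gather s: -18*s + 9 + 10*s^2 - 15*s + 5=10*s^2 - 33*s + 14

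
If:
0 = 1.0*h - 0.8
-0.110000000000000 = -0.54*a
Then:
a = 0.20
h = 0.80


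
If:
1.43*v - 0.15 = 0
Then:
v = 0.10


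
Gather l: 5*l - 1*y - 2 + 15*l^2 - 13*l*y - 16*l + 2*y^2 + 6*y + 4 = 15*l^2 + l*(-13*y - 11) + 2*y^2 + 5*y + 2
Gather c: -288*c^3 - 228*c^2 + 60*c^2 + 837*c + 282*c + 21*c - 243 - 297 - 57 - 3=-288*c^3 - 168*c^2 + 1140*c - 600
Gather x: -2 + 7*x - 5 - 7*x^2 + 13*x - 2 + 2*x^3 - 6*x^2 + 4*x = 2*x^3 - 13*x^2 + 24*x - 9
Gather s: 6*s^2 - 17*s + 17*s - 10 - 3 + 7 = 6*s^2 - 6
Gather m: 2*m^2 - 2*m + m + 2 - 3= 2*m^2 - m - 1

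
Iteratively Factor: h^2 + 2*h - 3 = (h - 1)*(h + 3)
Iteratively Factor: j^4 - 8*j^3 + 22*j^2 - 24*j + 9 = (j - 3)*(j^3 - 5*j^2 + 7*j - 3) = (j - 3)*(j - 1)*(j^2 - 4*j + 3) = (j - 3)*(j - 1)^2*(j - 3)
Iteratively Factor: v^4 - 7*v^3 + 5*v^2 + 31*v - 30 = (v + 2)*(v^3 - 9*v^2 + 23*v - 15) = (v - 3)*(v + 2)*(v^2 - 6*v + 5) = (v - 5)*(v - 3)*(v + 2)*(v - 1)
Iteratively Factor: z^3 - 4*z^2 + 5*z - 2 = (z - 1)*(z^2 - 3*z + 2) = (z - 1)^2*(z - 2)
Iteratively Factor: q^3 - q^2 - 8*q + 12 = (q - 2)*(q^2 + q - 6) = (q - 2)*(q + 3)*(q - 2)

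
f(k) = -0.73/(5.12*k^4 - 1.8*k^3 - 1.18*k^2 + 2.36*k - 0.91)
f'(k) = -0.73*(-20.48*k^3 + 5.4*k^2 + 2.36*k - 2.36)/(5.12*k^4 - 1.8*k^3 - 1.18*k^2 + 2.36*k - 0.91)^2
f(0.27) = 1.99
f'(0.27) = 9.39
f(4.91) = -0.00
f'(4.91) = 0.00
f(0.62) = -1.71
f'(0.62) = 14.81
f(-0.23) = 0.49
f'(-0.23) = 0.79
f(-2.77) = -0.00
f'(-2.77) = -0.00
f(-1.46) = -0.03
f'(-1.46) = -0.10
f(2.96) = -0.00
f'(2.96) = 0.00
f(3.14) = -0.00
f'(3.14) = 0.00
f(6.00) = -0.00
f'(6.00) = 0.00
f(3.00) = -0.00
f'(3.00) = 0.00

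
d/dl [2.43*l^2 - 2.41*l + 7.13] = 4.86*l - 2.41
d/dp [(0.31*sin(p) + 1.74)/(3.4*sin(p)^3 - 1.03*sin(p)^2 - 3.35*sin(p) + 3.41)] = (-2.108*sin(p)^3 - 17.4287*sin(p)^2 + 3.5844*sin(p) + 6.8861)*cos(p)/(11.56*sin(p)^6 - 7.004*sin(p)^5 - 21.7191*sin(p)^4 + 30.089*sin(p)^3 + 4.1979*sin(p)^2 - 22.847*sin(p) + 11.6281)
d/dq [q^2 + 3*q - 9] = 2*q + 3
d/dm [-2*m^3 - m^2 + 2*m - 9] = -6*m^2 - 2*m + 2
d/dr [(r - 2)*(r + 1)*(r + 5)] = 3*r^2 + 8*r - 7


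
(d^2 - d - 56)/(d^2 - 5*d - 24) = (d + 7)/(d + 3)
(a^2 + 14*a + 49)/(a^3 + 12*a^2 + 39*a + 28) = (a + 7)/(a^2 + 5*a + 4)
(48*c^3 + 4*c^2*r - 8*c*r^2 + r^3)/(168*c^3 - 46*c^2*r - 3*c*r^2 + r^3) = (2*c + r)/(7*c + r)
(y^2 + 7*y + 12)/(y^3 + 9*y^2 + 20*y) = (y + 3)/(y*(y + 5))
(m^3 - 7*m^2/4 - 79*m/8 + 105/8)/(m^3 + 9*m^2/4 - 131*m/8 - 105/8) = (4*m^2 + 7*m - 15)/(4*m^2 + 23*m + 15)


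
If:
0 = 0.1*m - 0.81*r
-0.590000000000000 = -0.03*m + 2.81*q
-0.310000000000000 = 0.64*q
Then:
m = -25.70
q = -0.48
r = -3.17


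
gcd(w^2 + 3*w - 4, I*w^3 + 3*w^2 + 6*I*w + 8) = 1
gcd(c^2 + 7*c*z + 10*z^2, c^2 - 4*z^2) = c + 2*z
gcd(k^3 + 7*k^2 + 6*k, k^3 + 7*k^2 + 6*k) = k^3 + 7*k^2 + 6*k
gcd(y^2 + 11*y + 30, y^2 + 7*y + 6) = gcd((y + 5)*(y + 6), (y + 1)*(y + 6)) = y + 6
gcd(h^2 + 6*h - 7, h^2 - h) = h - 1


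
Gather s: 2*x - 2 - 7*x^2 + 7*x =-7*x^2 + 9*x - 2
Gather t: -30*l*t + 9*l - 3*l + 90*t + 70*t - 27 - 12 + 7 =6*l + t*(160 - 30*l) - 32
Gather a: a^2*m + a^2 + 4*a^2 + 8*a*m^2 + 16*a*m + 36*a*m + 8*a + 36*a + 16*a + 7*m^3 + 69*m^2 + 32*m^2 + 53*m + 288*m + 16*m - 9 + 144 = a^2*(m + 5) + a*(8*m^2 + 52*m + 60) + 7*m^3 + 101*m^2 + 357*m + 135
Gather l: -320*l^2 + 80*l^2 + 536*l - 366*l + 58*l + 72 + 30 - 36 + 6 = -240*l^2 + 228*l + 72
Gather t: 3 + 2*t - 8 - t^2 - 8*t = -t^2 - 6*t - 5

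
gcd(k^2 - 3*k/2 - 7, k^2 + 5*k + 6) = k + 2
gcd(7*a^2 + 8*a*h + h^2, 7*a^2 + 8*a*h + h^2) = 7*a^2 + 8*a*h + h^2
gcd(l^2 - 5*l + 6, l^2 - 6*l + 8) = l - 2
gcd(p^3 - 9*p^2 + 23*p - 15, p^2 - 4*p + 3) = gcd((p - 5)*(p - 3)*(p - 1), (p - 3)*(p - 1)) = p^2 - 4*p + 3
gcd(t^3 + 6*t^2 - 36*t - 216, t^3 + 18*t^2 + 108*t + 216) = t^2 + 12*t + 36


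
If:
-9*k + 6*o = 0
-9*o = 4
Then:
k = -8/27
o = -4/9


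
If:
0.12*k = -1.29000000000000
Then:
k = -10.75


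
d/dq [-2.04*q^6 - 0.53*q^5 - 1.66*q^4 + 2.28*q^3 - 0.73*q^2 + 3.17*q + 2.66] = -12.24*q^5 - 2.65*q^4 - 6.64*q^3 + 6.84*q^2 - 1.46*q + 3.17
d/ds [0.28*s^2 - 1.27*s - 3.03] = 0.56*s - 1.27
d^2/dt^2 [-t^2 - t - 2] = -2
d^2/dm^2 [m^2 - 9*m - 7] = 2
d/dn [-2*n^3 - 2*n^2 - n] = -6*n^2 - 4*n - 1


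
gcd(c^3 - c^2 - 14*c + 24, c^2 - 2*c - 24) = c + 4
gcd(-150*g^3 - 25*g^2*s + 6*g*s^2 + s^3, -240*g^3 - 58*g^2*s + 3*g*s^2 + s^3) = 30*g^2 + 11*g*s + s^2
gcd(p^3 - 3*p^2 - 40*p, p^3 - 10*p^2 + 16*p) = p^2 - 8*p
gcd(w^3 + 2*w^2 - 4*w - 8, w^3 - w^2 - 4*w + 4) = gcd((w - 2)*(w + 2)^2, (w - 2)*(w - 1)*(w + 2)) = w^2 - 4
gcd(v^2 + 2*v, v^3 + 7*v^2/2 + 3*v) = v^2 + 2*v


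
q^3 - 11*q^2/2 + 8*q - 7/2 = (q - 7/2)*(q - 1)^2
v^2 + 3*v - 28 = (v - 4)*(v + 7)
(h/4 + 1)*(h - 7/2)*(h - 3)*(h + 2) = h^4/4 - h^3/8 - 41*h^2/8 + 11*h/4 + 21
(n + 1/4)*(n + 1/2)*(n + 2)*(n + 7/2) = n^4 + 25*n^3/4 + 45*n^2/4 + 95*n/16 + 7/8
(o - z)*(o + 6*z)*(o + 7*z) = o^3 + 12*o^2*z + 29*o*z^2 - 42*z^3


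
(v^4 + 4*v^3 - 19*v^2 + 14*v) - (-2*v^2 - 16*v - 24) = v^4 + 4*v^3 - 17*v^2 + 30*v + 24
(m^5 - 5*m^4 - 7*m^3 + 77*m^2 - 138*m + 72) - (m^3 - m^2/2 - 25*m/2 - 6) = m^5 - 5*m^4 - 8*m^3 + 155*m^2/2 - 251*m/2 + 78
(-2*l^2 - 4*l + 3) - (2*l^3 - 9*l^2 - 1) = -2*l^3 + 7*l^2 - 4*l + 4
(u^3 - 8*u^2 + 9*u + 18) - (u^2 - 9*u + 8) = u^3 - 9*u^2 + 18*u + 10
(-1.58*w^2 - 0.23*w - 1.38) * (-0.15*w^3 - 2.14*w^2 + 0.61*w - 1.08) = 0.237*w^5 + 3.4157*w^4 - 0.2646*w^3 + 4.5193*w^2 - 0.5934*w + 1.4904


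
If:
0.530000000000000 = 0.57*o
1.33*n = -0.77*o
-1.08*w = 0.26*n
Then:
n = -0.54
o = 0.93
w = 0.13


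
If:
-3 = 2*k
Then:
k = -3/2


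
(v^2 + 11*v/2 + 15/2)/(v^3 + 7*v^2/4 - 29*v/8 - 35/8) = 4*(v + 3)/(4*v^2 - 3*v - 7)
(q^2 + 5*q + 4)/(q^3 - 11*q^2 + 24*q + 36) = (q + 4)/(q^2 - 12*q + 36)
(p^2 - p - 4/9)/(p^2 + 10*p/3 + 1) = (p - 4/3)/(p + 3)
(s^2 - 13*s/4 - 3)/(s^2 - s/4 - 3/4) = (s - 4)/(s - 1)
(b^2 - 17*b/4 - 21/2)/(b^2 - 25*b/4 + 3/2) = (4*b + 7)/(4*b - 1)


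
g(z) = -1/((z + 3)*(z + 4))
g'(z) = 1/((z + 3)*(z + 4)^2) + 1/((z + 3)^2*(z + 4)) = (2*z + 7)/((z + 3)^2*(z + 4)^2)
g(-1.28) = -0.21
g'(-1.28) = 0.20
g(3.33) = -0.02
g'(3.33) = 0.01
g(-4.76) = -0.75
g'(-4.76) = -1.41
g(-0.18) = -0.09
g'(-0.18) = 0.06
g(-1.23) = -0.20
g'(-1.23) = 0.19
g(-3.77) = 5.65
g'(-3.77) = -17.22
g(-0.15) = -0.09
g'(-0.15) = 0.06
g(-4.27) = -2.92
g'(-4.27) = -13.10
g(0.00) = -0.08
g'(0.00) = 0.05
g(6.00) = -0.01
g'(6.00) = 0.00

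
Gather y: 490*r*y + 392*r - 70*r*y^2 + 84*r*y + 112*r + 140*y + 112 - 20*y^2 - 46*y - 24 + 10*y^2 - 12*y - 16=504*r + y^2*(-70*r - 10) + y*(574*r + 82) + 72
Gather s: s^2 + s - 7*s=s^2 - 6*s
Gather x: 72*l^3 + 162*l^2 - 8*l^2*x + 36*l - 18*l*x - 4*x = 72*l^3 + 162*l^2 + 36*l + x*(-8*l^2 - 18*l - 4)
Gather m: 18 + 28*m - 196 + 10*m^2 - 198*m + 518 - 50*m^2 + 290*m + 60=-40*m^2 + 120*m + 400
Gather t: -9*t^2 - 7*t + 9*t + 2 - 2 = -9*t^2 + 2*t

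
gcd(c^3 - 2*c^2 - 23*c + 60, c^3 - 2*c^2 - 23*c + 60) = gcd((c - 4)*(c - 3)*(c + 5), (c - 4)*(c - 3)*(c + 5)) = c^3 - 2*c^2 - 23*c + 60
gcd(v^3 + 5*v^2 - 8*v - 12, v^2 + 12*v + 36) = v + 6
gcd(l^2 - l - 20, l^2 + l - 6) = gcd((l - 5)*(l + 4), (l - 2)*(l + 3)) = 1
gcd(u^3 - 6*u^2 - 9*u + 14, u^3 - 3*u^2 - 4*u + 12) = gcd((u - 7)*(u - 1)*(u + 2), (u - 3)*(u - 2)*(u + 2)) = u + 2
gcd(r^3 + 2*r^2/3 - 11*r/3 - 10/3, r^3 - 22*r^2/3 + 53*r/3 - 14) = r - 2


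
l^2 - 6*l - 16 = (l - 8)*(l + 2)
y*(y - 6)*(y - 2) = y^3 - 8*y^2 + 12*y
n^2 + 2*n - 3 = (n - 1)*(n + 3)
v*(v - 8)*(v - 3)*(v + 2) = v^4 - 9*v^3 + 2*v^2 + 48*v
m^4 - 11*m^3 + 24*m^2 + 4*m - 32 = (m - 8)*(m - 2)^2*(m + 1)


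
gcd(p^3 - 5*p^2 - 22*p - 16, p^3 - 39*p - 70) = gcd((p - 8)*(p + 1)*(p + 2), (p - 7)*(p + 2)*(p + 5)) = p + 2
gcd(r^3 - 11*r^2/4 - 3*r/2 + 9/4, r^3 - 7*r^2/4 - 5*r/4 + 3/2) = r^2 + r/4 - 3/4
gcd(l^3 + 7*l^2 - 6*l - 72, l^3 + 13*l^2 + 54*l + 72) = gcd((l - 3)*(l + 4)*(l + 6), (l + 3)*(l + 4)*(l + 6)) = l^2 + 10*l + 24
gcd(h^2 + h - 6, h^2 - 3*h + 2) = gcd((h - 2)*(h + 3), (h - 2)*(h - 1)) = h - 2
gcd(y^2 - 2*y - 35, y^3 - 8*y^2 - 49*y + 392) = y - 7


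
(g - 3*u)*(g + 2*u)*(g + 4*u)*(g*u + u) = g^4*u + 3*g^3*u^2 + g^3*u - 10*g^2*u^3 + 3*g^2*u^2 - 24*g*u^4 - 10*g*u^3 - 24*u^4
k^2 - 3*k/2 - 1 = (k - 2)*(k + 1/2)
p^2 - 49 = (p - 7)*(p + 7)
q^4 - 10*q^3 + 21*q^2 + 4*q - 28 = (q - 7)*(q - 2)^2*(q + 1)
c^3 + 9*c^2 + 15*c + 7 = (c + 1)^2*(c + 7)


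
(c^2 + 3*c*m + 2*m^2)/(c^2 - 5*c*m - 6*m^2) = (c + 2*m)/(c - 6*m)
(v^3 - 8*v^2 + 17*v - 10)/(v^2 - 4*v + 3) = (v^2 - 7*v + 10)/(v - 3)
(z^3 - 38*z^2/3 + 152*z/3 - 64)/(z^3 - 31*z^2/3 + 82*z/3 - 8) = (3*z - 8)/(3*z - 1)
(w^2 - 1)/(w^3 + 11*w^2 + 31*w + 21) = (w - 1)/(w^2 + 10*w + 21)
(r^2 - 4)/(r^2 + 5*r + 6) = (r - 2)/(r + 3)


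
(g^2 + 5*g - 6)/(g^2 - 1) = (g + 6)/(g + 1)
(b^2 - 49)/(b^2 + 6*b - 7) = (b - 7)/(b - 1)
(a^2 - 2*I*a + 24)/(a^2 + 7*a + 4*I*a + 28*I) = (a - 6*I)/(a + 7)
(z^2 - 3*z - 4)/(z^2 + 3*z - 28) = (z + 1)/(z + 7)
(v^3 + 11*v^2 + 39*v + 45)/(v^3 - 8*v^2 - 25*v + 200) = (v^2 + 6*v + 9)/(v^2 - 13*v + 40)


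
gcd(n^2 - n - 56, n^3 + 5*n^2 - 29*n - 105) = n + 7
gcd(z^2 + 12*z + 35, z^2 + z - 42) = z + 7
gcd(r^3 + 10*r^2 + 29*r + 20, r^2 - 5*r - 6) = r + 1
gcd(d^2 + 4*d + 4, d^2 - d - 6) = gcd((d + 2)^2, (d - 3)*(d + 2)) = d + 2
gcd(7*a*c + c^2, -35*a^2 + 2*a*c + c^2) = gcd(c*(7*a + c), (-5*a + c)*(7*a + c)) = 7*a + c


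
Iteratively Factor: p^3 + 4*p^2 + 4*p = (p + 2)*(p^2 + 2*p) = (p + 2)^2*(p)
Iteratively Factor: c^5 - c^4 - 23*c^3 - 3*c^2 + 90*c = (c - 5)*(c^4 + 4*c^3 - 3*c^2 - 18*c) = (c - 5)*(c + 3)*(c^3 + c^2 - 6*c) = c*(c - 5)*(c + 3)*(c^2 + c - 6) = c*(c - 5)*(c + 3)^2*(c - 2)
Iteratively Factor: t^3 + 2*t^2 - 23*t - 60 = (t + 4)*(t^2 - 2*t - 15) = (t - 5)*(t + 4)*(t + 3)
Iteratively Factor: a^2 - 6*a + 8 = (a - 4)*(a - 2)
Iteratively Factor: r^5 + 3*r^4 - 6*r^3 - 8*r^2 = (r + 4)*(r^4 - r^3 - 2*r^2) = (r + 1)*(r + 4)*(r^3 - 2*r^2) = r*(r + 1)*(r + 4)*(r^2 - 2*r) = r^2*(r + 1)*(r + 4)*(r - 2)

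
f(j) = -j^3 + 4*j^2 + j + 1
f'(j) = -3*j^2 + 8*j + 1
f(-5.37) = 265.83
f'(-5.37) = -128.47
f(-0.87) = 3.82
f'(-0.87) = -8.23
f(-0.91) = 4.16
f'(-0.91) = -8.76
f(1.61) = 8.81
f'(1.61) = 6.10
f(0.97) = 4.82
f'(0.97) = 5.94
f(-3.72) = 104.11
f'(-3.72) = -70.28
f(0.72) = 3.42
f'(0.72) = 5.20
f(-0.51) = 1.66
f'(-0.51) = -3.86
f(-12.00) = 2293.00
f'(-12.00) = -527.00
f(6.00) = -65.00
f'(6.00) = -59.00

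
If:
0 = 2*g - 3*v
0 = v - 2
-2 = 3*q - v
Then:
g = 3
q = 0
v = 2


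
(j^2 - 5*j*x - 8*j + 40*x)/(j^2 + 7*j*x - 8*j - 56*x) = (j - 5*x)/(j + 7*x)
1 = 1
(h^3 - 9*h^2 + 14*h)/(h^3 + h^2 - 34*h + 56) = h*(h - 7)/(h^2 + 3*h - 28)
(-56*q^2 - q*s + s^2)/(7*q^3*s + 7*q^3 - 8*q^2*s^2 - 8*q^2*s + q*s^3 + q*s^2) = (-56*q^2 - q*s + s^2)/(q*(7*q^2*s + 7*q^2 - 8*q*s^2 - 8*q*s + s^3 + s^2))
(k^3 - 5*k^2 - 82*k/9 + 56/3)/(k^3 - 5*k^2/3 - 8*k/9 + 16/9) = (3*k^2 - 11*k - 42)/(3*k^2 - k - 4)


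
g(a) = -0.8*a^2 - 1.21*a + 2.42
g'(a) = -1.6*a - 1.21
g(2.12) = -3.74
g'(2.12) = -4.60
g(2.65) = -6.40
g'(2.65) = -5.45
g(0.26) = 2.05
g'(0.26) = -1.63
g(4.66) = -20.59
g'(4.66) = -8.67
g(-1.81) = 1.99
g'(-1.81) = 1.69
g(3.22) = -9.77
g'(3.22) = -6.36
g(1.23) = -0.28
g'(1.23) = -3.18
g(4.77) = -21.55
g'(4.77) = -8.84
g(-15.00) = -159.43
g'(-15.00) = 22.79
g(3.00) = -8.41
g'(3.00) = -6.01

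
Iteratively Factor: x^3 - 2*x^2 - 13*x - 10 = (x - 5)*(x^2 + 3*x + 2) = (x - 5)*(x + 1)*(x + 2)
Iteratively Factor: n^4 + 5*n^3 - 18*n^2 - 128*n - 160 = (n + 2)*(n^3 + 3*n^2 - 24*n - 80) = (n + 2)*(n + 4)*(n^2 - n - 20) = (n + 2)*(n + 4)^2*(n - 5)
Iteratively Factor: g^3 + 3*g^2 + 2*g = (g + 1)*(g^2 + 2*g) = g*(g + 1)*(g + 2)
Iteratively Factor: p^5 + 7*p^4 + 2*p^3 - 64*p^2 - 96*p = (p - 3)*(p^4 + 10*p^3 + 32*p^2 + 32*p) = (p - 3)*(p + 2)*(p^3 + 8*p^2 + 16*p) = p*(p - 3)*(p + 2)*(p^2 + 8*p + 16) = p*(p - 3)*(p + 2)*(p + 4)*(p + 4)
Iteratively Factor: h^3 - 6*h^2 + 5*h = (h - 1)*(h^2 - 5*h) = h*(h - 1)*(h - 5)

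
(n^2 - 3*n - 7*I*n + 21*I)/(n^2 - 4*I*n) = (n^2 - 3*n - 7*I*n + 21*I)/(n*(n - 4*I))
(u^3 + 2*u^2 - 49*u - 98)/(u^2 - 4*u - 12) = (u^2 - 49)/(u - 6)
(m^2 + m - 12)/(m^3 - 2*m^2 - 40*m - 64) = (m - 3)/(m^2 - 6*m - 16)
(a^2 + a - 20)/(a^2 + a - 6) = (a^2 + a - 20)/(a^2 + a - 6)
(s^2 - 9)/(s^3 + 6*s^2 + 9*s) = (s - 3)/(s*(s + 3))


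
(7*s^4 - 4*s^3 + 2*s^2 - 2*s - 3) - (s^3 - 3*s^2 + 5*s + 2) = 7*s^4 - 5*s^3 + 5*s^2 - 7*s - 5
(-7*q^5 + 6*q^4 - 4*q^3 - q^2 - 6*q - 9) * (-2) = 14*q^5 - 12*q^4 + 8*q^3 + 2*q^2 + 12*q + 18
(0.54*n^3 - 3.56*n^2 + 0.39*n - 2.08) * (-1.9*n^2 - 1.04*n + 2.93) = -1.026*n^5 + 6.2024*n^4 + 4.5436*n^3 - 6.8844*n^2 + 3.3059*n - 6.0944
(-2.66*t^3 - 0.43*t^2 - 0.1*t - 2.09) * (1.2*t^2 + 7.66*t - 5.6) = -3.192*t^5 - 20.8916*t^4 + 11.4822*t^3 - 0.866*t^2 - 15.4494*t + 11.704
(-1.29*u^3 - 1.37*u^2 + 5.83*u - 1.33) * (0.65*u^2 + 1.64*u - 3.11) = -0.8385*u^5 - 3.0061*u^4 + 5.5546*u^3 + 12.9574*u^2 - 20.3125*u + 4.1363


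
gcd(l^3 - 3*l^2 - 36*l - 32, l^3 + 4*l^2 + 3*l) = l + 1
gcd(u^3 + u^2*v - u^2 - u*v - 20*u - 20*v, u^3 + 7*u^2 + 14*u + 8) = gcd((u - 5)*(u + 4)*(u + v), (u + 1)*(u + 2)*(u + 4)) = u + 4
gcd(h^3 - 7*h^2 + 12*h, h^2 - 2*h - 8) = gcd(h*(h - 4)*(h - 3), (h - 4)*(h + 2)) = h - 4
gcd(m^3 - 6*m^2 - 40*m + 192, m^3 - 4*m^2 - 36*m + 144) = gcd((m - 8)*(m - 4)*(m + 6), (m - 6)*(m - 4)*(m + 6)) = m^2 + 2*m - 24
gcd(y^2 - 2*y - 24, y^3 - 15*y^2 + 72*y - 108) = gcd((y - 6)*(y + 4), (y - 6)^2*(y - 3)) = y - 6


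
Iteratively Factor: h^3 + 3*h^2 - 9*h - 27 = (h + 3)*(h^2 - 9) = (h - 3)*(h + 3)*(h + 3)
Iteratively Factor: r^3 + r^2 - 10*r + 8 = (r - 2)*(r^2 + 3*r - 4) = (r - 2)*(r + 4)*(r - 1)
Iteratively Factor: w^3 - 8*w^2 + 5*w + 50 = (w - 5)*(w^2 - 3*w - 10) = (w - 5)*(w + 2)*(w - 5)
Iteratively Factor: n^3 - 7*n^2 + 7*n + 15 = (n - 3)*(n^2 - 4*n - 5) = (n - 5)*(n - 3)*(n + 1)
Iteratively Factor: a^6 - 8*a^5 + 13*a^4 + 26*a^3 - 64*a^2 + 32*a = (a - 1)*(a^5 - 7*a^4 + 6*a^3 + 32*a^2 - 32*a) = (a - 4)*(a - 1)*(a^4 - 3*a^3 - 6*a^2 + 8*a) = (a - 4)*(a - 1)*(a + 2)*(a^3 - 5*a^2 + 4*a) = (a - 4)^2*(a - 1)*(a + 2)*(a^2 - a) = (a - 4)^2*(a - 1)^2*(a + 2)*(a)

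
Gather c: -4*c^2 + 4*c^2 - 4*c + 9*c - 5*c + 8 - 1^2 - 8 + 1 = 0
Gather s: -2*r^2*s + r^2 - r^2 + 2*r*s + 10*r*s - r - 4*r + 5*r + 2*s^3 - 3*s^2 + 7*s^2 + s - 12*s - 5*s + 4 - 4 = 2*s^3 + 4*s^2 + s*(-2*r^2 + 12*r - 16)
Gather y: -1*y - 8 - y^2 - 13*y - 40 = -y^2 - 14*y - 48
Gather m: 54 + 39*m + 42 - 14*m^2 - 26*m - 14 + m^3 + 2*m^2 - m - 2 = m^3 - 12*m^2 + 12*m + 80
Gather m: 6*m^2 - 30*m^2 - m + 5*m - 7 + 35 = -24*m^2 + 4*m + 28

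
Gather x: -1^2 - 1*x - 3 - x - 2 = -2*x - 6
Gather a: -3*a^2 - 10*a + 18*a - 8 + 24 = -3*a^2 + 8*a + 16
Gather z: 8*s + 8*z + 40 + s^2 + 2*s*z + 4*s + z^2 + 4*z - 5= s^2 + 12*s + z^2 + z*(2*s + 12) + 35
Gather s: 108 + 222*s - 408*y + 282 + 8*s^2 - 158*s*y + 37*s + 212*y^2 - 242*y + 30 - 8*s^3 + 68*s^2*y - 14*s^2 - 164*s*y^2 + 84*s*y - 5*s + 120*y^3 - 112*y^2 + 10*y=-8*s^3 + s^2*(68*y - 6) + s*(-164*y^2 - 74*y + 254) + 120*y^3 + 100*y^2 - 640*y + 420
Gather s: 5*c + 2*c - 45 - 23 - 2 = 7*c - 70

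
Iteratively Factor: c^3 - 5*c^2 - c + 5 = (c + 1)*(c^2 - 6*c + 5) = (c - 1)*(c + 1)*(c - 5)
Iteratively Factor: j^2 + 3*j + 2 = (j + 2)*(j + 1)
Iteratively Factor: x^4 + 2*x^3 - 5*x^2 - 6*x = (x - 2)*(x^3 + 4*x^2 + 3*x) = (x - 2)*(x + 1)*(x^2 + 3*x) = (x - 2)*(x + 1)*(x + 3)*(x)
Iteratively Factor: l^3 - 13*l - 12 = (l + 3)*(l^2 - 3*l - 4) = (l - 4)*(l + 3)*(l + 1)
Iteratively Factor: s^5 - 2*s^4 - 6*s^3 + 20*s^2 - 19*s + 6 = (s - 1)*(s^4 - s^3 - 7*s^2 + 13*s - 6) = (s - 1)^2*(s^3 - 7*s + 6) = (s - 1)^2*(s + 3)*(s^2 - 3*s + 2) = (s - 1)^3*(s + 3)*(s - 2)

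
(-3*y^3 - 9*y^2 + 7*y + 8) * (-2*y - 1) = 6*y^4 + 21*y^3 - 5*y^2 - 23*y - 8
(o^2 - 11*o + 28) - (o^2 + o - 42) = 70 - 12*o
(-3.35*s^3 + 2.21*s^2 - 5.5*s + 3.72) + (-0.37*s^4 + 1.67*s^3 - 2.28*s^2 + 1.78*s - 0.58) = -0.37*s^4 - 1.68*s^3 - 0.0699999999999998*s^2 - 3.72*s + 3.14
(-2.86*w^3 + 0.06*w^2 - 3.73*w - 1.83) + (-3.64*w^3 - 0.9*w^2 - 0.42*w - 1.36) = -6.5*w^3 - 0.84*w^2 - 4.15*w - 3.19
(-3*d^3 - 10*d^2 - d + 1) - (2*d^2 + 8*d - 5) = -3*d^3 - 12*d^2 - 9*d + 6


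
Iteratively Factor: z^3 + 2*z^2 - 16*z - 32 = (z + 2)*(z^2 - 16) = (z + 2)*(z + 4)*(z - 4)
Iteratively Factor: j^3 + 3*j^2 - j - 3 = (j + 1)*(j^2 + 2*j - 3) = (j + 1)*(j + 3)*(j - 1)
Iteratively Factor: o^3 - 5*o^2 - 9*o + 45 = (o - 5)*(o^2 - 9) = (o - 5)*(o + 3)*(o - 3)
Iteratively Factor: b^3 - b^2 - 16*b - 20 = (b + 2)*(b^2 - 3*b - 10) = (b + 2)^2*(b - 5)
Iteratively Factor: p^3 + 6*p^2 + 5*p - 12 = (p + 3)*(p^2 + 3*p - 4) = (p + 3)*(p + 4)*(p - 1)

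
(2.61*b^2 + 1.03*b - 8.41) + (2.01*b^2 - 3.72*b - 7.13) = 4.62*b^2 - 2.69*b - 15.54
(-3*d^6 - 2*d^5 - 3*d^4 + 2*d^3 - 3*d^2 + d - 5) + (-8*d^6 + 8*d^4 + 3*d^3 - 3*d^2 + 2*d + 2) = -11*d^6 - 2*d^5 + 5*d^4 + 5*d^3 - 6*d^2 + 3*d - 3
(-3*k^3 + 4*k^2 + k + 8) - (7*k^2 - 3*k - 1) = -3*k^3 - 3*k^2 + 4*k + 9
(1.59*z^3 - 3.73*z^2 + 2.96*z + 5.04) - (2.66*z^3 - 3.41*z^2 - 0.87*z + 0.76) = -1.07*z^3 - 0.32*z^2 + 3.83*z + 4.28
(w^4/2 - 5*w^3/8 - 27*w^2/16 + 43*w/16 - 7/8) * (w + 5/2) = w^5/2 + 5*w^4/8 - 13*w^3/4 - 49*w^2/32 + 187*w/32 - 35/16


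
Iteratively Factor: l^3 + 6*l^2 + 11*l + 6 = (l + 2)*(l^2 + 4*l + 3) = (l + 2)*(l + 3)*(l + 1)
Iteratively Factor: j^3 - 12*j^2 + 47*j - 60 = (j - 5)*(j^2 - 7*j + 12) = (j - 5)*(j - 4)*(j - 3)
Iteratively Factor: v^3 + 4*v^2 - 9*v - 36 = (v + 4)*(v^2 - 9) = (v + 3)*(v + 4)*(v - 3)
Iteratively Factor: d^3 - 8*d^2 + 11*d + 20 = (d + 1)*(d^2 - 9*d + 20) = (d - 4)*(d + 1)*(d - 5)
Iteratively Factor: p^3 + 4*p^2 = (p + 4)*(p^2) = p*(p + 4)*(p)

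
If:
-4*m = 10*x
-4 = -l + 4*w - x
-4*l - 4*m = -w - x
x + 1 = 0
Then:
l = -49/15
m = 5/2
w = -31/15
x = -1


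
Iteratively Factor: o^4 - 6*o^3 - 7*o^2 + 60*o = (o + 3)*(o^3 - 9*o^2 + 20*o) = o*(o + 3)*(o^2 - 9*o + 20) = o*(o - 4)*(o + 3)*(o - 5)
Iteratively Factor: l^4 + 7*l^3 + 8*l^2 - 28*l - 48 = (l - 2)*(l^3 + 9*l^2 + 26*l + 24) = (l - 2)*(l + 3)*(l^2 + 6*l + 8) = (l - 2)*(l + 2)*(l + 3)*(l + 4)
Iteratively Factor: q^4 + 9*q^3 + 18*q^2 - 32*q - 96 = (q + 4)*(q^3 + 5*q^2 - 2*q - 24) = (q - 2)*(q + 4)*(q^2 + 7*q + 12) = (q - 2)*(q + 3)*(q + 4)*(q + 4)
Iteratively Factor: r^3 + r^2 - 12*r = (r + 4)*(r^2 - 3*r) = r*(r + 4)*(r - 3)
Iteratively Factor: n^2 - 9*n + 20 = (n - 4)*(n - 5)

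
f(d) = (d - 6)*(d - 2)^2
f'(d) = (d - 6)*(2*d - 4) + (d - 2)^2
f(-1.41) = -86.16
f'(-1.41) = 62.16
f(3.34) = -4.78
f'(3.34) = -5.33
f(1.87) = -0.07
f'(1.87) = 1.09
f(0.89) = -6.30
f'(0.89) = 12.58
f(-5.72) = -698.49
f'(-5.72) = 240.56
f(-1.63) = -100.54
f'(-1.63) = 68.57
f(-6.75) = -976.17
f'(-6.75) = 299.69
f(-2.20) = -144.65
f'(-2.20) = 86.52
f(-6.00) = -768.00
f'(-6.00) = 256.00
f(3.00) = -3.00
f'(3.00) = -5.00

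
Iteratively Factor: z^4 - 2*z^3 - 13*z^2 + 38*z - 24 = (z - 2)*(z^3 - 13*z + 12) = (z - 2)*(z + 4)*(z^2 - 4*z + 3) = (z - 3)*(z - 2)*(z + 4)*(z - 1)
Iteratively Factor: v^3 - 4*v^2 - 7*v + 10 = (v - 1)*(v^2 - 3*v - 10) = (v - 5)*(v - 1)*(v + 2)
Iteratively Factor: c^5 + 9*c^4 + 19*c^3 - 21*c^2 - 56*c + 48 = (c - 1)*(c^4 + 10*c^3 + 29*c^2 + 8*c - 48) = (c - 1)*(c + 4)*(c^3 + 6*c^2 + 5*c - 12) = (c - 1)*(c + 4)^2*(c^2 + 2*c - 3) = (c - 1)*(c + 3)*(c + 4)^2*(c - 1)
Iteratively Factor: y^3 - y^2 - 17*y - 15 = (y - 5)*(y^2 + 4*y + 3) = (y - 5)*(y + 3)*(y + 1)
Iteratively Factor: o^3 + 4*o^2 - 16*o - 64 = (o + 4)*(o^2 - 16) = (o + 4)^2*(o - 4)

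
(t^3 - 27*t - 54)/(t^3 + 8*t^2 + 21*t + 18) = (t - 6)/(t + 2)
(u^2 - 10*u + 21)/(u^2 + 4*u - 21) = (u - 7)/(u + 7)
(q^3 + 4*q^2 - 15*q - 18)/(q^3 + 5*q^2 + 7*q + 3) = (q^2 + 3*q - 18)/(q^2 + 4*q + 3)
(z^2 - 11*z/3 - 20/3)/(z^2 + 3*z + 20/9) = 3*(z - 5)/(3*z + 5)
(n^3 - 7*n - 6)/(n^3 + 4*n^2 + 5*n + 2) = (n - 3)/(n + 1)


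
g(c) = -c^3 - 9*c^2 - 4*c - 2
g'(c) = -3*c^2 - 18*c - 4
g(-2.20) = -26.11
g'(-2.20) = 21.08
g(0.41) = -5.22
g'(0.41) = -11.88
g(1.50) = -31.62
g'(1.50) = -37.75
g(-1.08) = -6.92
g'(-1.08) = 11.94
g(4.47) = -289.02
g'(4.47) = -144.40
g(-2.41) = -30.64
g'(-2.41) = 21.96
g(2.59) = -90.11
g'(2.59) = -70.74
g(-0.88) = -4.77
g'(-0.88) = 9.52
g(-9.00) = 34.00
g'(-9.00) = -85.00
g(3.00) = -122.00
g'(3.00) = -85.00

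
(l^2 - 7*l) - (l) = l^2 - 8*l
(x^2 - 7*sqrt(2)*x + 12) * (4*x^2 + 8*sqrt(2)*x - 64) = 4*x^4 - 20*sqrt(2)*x^3 - 128*x^2 + 544*sqrt(2)*x - 768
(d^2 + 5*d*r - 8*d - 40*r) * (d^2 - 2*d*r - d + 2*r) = d^4 + 3*d^3*r - 9*d^3 - 10*d^2*r^2 - 27*d^2*r + 8*d^2 + 90*d*r^2 + 24*d*r - 80*r^2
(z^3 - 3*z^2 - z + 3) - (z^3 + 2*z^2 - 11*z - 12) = -5*z^2 + 10*z + 15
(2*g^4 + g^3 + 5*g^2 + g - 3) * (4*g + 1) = 8*g^5 + 6*g^4 + 21*g^3 + 9*g^2 - 11*g - 3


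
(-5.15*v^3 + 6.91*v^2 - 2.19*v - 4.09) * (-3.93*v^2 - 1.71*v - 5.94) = 20.2395*v^5 - 18.3498*v^4 + 27.3816*v^3 - 21.2268*v^2 + 20.0025*v + 24.2946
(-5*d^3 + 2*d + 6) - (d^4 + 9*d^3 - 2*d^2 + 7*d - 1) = -d^4 - 14*d^3 + 2*d^2 - 5*d + 7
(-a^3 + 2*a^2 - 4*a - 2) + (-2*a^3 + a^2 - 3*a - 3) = -3*a^3 + 3*a^2 - 7*a - 5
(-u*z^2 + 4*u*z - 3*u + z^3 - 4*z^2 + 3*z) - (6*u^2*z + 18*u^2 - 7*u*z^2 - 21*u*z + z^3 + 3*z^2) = -6*u^2*z - 18*u^2 + 6*u*z^2 + 25*u*z - 3*u - 7*z^2 + 3*z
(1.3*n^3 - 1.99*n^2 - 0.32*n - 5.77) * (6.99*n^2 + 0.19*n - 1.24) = 9.087*n^5 - 13.6631*n^4 - 4.2269*n^3 - 37.9255*n^2 - 0.6995*n + 7.1548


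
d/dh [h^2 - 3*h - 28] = 2*h - 3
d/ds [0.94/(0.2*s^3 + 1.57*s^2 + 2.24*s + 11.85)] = (-0.564*s^2 - 2.9516*s - 2.1056)/(0.2*s^3 + 1.57*s^2 + 2.24*s + 11.85)^2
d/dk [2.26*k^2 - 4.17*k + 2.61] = 4.52*k - 4.17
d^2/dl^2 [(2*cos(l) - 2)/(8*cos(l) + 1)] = 18*(-cos(l) + 4*cos(2*l) - 12)/(8*cos(l) + 1)^3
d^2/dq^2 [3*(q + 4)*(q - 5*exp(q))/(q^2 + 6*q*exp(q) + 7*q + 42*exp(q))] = 3*(2*(q + 4)*(q - 5*exp(q))*(6*q*exp(q) + 2*q + 48*exp(q) + 7)^2 + (-5*(q + 4)*exp(q) - 10*exp(q) + 2)*(q^2 + 6*q*exp(q) + 7*q + 42*exp(q))^2 + 2*(-(q + 4)*(q - 5*exp(q))*(3*q*exp(q) + 27*exp(q) + 1) + (q + 4)*(5*exp(q) - 1)*(6*q*exp(q) + 2*q + 48*exp(q) + 7) - (q - 5*exp(q))*(6*q*exp(q) + 2*q + 48*exp(q) + 7))*(q^2 + 6*q*exp(q) + 7*q + 42*exp(q)))/(q^2 + 6*q*exp(q) + 7*q + 42*exp(q))^3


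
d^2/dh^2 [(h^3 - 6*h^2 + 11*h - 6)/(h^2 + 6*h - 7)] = 180/(h^3 + 21*h^2 + 147*h + 343)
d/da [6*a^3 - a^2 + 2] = 2*a*(9*a - 1)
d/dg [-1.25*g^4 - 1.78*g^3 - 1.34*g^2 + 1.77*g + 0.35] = -5.0*g^3 - 5.34*g^2 - 2.68*g + 1.77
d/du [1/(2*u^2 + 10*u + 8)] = (-u - 5/2)/(u^2 + 5*u + 4)^2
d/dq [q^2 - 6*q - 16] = 2*q - 6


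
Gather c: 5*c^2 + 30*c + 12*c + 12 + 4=5*c^2 + 42*c + 16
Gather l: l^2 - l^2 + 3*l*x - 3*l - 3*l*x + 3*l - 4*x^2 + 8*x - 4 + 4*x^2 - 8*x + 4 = 0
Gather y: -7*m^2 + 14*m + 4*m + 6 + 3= -7*m^2 + 18*m + 9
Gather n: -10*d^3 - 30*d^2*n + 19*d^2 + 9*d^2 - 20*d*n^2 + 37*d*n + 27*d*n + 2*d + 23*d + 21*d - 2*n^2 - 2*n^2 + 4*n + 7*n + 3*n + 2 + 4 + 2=-10*d^3 + 28*d^2 + 46*d + n^2*(-20*d - 4) + n*(-30*d^2 + 64*d + 14) + 8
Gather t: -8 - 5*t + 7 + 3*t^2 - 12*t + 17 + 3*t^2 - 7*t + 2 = 6*t^2 - 24*t + 18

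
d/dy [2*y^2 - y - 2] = 4*y - 1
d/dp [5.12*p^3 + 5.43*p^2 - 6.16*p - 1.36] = 15.36*p^2 + 10.86*p - 6.16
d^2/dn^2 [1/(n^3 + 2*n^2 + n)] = 2*(6*n^2 + 4*n + 1)/(n^3*(n^4 + 4*n^3 + 6*n^2 + 4*n + 1))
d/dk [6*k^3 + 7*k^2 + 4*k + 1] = 18*k^2 + 14*k + 4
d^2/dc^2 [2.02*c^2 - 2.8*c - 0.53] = 4.04000000000000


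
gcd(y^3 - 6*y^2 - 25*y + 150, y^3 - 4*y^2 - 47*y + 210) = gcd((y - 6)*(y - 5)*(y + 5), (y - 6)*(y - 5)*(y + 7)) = y^2 - 11*y + 30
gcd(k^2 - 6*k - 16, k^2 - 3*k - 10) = k + 2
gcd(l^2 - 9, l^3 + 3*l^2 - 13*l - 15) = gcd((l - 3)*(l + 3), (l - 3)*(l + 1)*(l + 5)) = l - 3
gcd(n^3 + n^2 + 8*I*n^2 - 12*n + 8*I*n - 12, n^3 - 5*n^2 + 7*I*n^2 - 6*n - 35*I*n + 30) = n + 6*I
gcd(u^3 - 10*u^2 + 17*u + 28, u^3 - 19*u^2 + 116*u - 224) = u^2 - 11*u + 28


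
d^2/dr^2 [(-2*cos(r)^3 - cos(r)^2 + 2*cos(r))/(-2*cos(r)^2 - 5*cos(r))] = (-8*sin(r)^4 + 198*sin(r)^2 - 90*cos(r) - 15*cos(3*r) - 126)/(2*cos(r) + 5)^3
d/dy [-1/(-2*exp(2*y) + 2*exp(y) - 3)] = (2 - 4*exp(y))*exp(y)/(2*exp(2*y) - 2*exp(y) + 3)^2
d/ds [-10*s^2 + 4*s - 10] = 4 - 20*s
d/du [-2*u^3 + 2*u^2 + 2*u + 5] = -6*u^2 + 4*u + 2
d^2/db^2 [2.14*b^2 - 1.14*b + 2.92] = 4.28000000000000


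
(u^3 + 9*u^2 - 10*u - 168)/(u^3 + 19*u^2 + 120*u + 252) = (u - 4)/(u + 6)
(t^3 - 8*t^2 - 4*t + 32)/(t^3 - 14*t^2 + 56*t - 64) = (t + 2)/(t - 4)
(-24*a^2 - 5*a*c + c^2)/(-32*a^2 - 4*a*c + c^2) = (3*a + c)/(4*a + c)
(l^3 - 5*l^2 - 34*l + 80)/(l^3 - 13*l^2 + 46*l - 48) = (l + 5)/(l - 3)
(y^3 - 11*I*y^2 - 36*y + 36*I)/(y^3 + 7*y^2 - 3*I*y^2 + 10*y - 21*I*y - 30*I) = (y^2 - 8*I*y - 12)/(y^2 + 7*y + 10)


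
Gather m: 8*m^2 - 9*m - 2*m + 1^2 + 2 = 8*m^2 - 11*m + 3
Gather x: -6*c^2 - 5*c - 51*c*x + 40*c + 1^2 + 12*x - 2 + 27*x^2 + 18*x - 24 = -6*c^2 + 35*c + 27*x^2 + x*(30 - 51*c) - 25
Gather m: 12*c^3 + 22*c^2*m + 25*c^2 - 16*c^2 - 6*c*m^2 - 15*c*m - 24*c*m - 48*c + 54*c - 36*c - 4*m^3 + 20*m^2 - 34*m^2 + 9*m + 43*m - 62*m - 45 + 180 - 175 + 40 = 12*c^3 + 9*c^2 - 30*c - 4*m^3 + m^2*(-6*c - 14) + m*(22*c^2 - 39*c - 10)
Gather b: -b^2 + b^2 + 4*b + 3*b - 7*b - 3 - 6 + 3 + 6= 0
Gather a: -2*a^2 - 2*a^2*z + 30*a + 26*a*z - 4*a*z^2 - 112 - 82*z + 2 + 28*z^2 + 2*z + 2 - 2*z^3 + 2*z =a^2*(-2*z - 2) + a*(-4*z^2 + 26*z + 30) - 2*z^3 + 28*z^2 - 78*z - 108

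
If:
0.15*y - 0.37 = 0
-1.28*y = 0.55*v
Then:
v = -5.74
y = 2.47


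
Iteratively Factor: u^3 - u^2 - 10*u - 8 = (u + 1)*(u^2 - 2*u - 8) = (u - 4)*(u + 1)*(u + 2)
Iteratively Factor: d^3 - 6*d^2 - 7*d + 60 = (d + 3)*(d^2 - 9*d + 20) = (d - 4)*(d + 3)*(d - 5)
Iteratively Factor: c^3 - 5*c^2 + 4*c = (c)*(c^2 - 5*c + 4) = c*(c - 4)*(c - 1)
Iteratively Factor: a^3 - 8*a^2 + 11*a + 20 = (a - 5)*(a^2 - 3*a - 4) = (a - 5)*(a + 1)*(a - 4)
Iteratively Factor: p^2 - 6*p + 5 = (p - 1)*(p - 5)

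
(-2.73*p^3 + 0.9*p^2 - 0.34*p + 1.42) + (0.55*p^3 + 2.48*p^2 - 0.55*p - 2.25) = -2.18*p^3 + 3.38*p^2 - 0.89*p - 0.83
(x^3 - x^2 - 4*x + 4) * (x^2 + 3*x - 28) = x^5 + 2*x^4 - 35*x^3 + 20*x^2 + 124*x - 112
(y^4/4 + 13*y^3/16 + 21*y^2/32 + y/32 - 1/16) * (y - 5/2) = y^5/4 + 3*y^4/16 - 11*y^3/8 - 103*y^2/64 - 9*y/64 + 5/32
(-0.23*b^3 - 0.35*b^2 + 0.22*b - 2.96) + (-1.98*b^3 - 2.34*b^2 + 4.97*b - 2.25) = -2.21*b^3 - 2.69*b^2 + 5.19*b - 5.21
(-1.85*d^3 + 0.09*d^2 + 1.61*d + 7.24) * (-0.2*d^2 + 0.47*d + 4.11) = 0.37*d^5 - 0.8875*d^4 - 7.8832*d^3 - 0.3214*d^2 + 10.0199*d + 29.7564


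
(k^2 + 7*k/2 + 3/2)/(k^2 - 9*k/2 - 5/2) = (k + 3)/(k - 5)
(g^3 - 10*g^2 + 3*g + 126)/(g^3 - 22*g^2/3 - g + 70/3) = 3*(g^2 - 3*g - 18)/(3*g^2 - g - 10)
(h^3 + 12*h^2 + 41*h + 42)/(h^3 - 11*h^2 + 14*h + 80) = (h^2 + 10*h + 21)/(h^2 - 13*h + 40)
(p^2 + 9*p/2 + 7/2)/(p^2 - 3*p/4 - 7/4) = 2*(2*p + 7)/(4*p - 7)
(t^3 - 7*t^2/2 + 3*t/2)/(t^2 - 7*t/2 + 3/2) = t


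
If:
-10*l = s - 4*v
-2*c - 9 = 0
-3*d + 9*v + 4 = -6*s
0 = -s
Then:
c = -9/2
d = 3*v + 4/3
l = 2*v/5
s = 0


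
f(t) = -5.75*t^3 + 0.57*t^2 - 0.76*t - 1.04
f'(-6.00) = -628.60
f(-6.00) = 1266.04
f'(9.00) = -1387.75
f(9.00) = -4153.46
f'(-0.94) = -17.07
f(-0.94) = 4.95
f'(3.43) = -199.79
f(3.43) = -228.97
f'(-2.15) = -82.95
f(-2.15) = 60.37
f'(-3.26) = -187.80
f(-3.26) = 206.71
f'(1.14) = -21.88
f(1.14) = -9.68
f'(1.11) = -20.75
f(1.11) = -9.05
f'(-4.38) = -336.68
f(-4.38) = 496.38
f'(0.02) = -0.74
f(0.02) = -1.06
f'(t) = -17.25*t^2 + 1.14*t - 0.76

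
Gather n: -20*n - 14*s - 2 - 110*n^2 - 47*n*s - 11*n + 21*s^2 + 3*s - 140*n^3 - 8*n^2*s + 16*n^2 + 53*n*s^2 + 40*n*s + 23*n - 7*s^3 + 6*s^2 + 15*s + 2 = -140*n^3 + n^2*(-8*s - 94) + n*(53*s^2 - 7*s - 8) - 7*s^3 + 27*s^2 + 4*s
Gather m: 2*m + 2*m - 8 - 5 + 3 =4*m - 10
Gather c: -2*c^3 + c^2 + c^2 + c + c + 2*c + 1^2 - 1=-2*c^3 + 2*c^2 + 4*c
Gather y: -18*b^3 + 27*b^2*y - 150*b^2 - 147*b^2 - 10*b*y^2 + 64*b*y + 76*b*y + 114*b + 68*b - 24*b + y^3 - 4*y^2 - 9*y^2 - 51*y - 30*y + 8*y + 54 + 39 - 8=-18*b^3 - 297*b^2 + 158*b + y^3 + y^2*(-10*b - 13) + y*(27*b^2 + 140*b - 73) + 85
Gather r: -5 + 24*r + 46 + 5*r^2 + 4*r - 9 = 5*r^2 + 28*r + 32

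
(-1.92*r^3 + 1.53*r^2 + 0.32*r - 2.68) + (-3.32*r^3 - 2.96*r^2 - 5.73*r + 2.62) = -5.24*r^3 - 1.43*r^2 - 5.41*r - 0.0600000000000001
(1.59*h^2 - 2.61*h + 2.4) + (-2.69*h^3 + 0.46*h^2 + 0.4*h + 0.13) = -2.69*h^3 + 2.05*h^2 - 2.21*h + 2.53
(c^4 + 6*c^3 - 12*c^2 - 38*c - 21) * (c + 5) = c^5 + 11*c^4 + 18*c^3 - 98*c^2 - 211*c - 105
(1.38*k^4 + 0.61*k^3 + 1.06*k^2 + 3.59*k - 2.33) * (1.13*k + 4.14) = 1.5594*k^5 + 6.4025*k^4 + 3.7232*k^3 + 8.4451*k^2 + 12.2297*k - 9.6462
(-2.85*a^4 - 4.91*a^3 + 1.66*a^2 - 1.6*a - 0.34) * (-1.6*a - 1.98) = 4.56*a^5 + 13.499*a^4 + 7.0658*a^3 - 0.726799999999999*a^2 + 3.712*a + 0.6732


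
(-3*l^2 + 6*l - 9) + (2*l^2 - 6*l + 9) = -l^2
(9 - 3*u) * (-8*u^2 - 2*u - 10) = 24*u^3 - 66*u^2 + 12*u - 90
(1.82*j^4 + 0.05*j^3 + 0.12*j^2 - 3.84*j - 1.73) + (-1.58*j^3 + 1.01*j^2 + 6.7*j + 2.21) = 1.82*j^4 - 1.53*j^3 + 1.13*j^2 + 2.86*j + 0.48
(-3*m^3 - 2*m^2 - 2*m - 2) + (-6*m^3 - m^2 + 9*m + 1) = -9*m^3 - 3*m^2 + 7*m - 1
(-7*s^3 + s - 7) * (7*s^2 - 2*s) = -49*s^5 + 14*s^4 + 7*s^3 - 51*s^2 + 14*s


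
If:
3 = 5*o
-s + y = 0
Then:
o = 3/5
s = y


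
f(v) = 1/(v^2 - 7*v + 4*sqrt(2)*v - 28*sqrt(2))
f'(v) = (-2*v - 4*sqrt(2) + 7)/(v^2 - 7*v + 4*sqrt(2)*v - 28*sqrt(2))^2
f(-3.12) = -0.04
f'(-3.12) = 0.01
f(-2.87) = -0.04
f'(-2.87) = 0.01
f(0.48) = -0.02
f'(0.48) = 0.00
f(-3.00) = -0.04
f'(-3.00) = 0.01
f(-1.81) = -0.03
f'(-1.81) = 0.00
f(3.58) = -0.03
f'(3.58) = -0.00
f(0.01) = -0.03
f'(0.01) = 0.00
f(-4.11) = -0.06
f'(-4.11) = 0.03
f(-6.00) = 0.22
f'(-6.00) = 0.67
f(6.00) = -0.09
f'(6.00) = -0.08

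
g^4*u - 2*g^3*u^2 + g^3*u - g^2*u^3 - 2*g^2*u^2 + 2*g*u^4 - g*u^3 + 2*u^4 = (g - 2*u)*(g - u)*(g + u)*(g*u + u)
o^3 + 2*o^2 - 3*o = o*(o - 1)*(o + 3)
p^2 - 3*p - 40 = (p - 8)*(p + 5)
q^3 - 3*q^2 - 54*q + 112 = (q - 8)*(q - 2)*(q + 7)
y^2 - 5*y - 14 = (y - 7)*(y + 2)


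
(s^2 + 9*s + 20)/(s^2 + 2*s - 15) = (s + 4)/(s - 3)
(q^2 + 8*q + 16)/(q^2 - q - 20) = (q + 4)/(q - 5)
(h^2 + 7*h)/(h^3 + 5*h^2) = (h + 7)/(h*(h + 5))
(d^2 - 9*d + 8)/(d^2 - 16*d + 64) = (d - 1)/(d - 8)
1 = 1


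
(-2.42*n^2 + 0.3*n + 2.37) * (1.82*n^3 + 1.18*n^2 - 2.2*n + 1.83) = -4.4044*n^5 - 2.3096*n^4 + 9.9914*n^3 - 2.292*n^2 - 4.665*n + 4.3371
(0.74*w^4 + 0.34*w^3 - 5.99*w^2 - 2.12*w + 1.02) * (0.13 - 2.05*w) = -1.517*w^5 - 0.6008*w^4 + 12.3237*w^3 + 3.5673*w^2 - 2.3666*w + 0.1326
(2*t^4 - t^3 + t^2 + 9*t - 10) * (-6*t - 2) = -12*t^5 + 2*t^4 - 4*t^3 - 56*t^2 + 42*t + 20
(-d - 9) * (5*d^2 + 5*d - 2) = -5*d^3 - 50*d^2 - 43*d + 18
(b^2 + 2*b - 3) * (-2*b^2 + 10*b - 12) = -2*b^4 + 6*b^3 + 14*b^2 - 54*b + 36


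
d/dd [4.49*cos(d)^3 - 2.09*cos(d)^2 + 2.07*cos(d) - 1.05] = (-13.47*cos(d)^2 + 4.18*cos(d) - 2.07)*sin(d)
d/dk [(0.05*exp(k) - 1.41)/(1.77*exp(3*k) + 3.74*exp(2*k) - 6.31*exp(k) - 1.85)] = (-0.177*exp(3*k) + 7.3001*exp(2*k) + 10.5468*exp(k) - 8.9896)*exp(k)/(3.1329*exp(6*k) + 13.2396*exp(5*k) - 8.3498*exp(4*k) - 53.7478*exp(3*k) + 25.9781*exp(2*k) + 23.347*exp(k) + 3.4225)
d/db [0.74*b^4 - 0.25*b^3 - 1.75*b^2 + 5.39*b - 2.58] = 2.96*b^3 - 0.75*b^2 - 3.5*b + 5.39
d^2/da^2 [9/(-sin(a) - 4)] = 9*(sin(a)^2 - 4*sin(a) - 2)/(sin(a) + 4)^3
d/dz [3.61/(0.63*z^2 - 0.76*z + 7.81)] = (2.7436 - 4.5486*z)/(0.63*z^2 - 0.76*z + 7.81)^2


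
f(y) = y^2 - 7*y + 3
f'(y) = 2*y - 7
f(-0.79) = 9.15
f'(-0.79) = -8.58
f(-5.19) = 66.27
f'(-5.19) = -17.38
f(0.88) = -2.39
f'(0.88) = -5.24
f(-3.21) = 35.77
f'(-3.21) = -13.42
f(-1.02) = 11.18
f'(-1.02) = -9.04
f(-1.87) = 19.59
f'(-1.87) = -10.74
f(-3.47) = 39.33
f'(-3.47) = -13.94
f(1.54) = -5.41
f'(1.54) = -3.92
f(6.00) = -3.00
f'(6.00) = 5.00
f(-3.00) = 33.00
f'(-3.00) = -13.00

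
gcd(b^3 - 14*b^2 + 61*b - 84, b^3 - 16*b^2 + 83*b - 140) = b^2 - 11*b + 28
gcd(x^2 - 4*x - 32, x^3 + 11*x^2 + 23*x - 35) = 1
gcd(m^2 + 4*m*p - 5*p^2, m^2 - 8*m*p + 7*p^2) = -m + p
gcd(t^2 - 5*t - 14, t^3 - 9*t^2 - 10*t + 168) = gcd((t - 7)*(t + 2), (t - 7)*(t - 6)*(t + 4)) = t - 7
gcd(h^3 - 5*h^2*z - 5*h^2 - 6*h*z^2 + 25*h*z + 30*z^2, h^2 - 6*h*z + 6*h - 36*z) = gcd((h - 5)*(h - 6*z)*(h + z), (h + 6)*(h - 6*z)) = -h + 6*z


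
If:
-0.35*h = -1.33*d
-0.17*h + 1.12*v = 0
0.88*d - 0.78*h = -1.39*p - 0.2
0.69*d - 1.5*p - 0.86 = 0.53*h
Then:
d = -0.18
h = -0.69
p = -0.41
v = -0.10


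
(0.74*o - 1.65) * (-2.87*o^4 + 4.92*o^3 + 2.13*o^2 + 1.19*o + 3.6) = -2.1238*o^5 + 8.3763*o^4 - 6.5418*o^3 - 2.6339*o^2 + 0.7005*o - 5.94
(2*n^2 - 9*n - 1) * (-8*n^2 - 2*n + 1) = -16*n^4 + 68*n^3 + 28*n^2 - 7*n - 1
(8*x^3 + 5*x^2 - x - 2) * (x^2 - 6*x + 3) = 8*x^5 - 43*x^4 - 7*x^3 + 19*x^2 + 9*x - 6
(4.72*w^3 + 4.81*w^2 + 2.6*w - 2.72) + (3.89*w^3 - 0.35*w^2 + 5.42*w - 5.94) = 8.61*w^3 + 4.46*w^2 + 8.02*w - 8.66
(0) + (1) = 1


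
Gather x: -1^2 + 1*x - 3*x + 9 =8 - 2*x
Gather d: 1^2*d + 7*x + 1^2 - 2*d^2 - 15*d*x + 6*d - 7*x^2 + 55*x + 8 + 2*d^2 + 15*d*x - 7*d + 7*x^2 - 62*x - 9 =0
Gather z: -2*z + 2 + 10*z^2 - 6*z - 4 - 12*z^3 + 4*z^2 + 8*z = -12*z^3 + 14*z^2 - 2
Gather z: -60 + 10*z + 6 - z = 9*z - 54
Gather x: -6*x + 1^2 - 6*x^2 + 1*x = -6*x^2 - 5*x + 1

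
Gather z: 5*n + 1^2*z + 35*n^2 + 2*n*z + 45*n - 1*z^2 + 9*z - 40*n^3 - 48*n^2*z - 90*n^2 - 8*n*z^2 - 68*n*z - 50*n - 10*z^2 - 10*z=-40*n^3 - 55*n^2 + z^2*(-8*n - 11) + z*(-48*n^2 - 66*n)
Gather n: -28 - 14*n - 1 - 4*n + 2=-18*n - 27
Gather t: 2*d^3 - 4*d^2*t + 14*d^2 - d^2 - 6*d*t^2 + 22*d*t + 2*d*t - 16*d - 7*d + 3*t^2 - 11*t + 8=2*d^3 + 13*d^2 - 23*d + t^2*(3 - 6*d) + t*(-4*d^2 + 24*d - 11) + 8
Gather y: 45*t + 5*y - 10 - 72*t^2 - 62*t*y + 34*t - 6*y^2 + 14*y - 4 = -72*t^2 + 79*t - 6*y^2 + y*(19 - 62*t) - 14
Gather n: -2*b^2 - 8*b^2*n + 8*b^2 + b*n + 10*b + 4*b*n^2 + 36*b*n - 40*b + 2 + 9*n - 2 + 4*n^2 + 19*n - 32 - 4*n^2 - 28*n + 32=6*b^2 + 4*b*n^2 - 30*b + n*(-8*b^2 + 37*b)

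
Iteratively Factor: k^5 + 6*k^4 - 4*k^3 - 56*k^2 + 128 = (k + 2)*(k^4 + 4*k^3 - 12*k^2 - 32*k + 64) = (k - 2)*(k + 2)*(k^3 + 6*k^2 - 32) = (k - 2)^2*(k + 2)*(k^2 + 8*k + 16) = (k - 2)^2*(k + 2)*(k + 4)*(k + 4)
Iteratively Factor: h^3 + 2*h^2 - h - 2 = (h + 1)*(h^2 + h - 2) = (h + 1)*(h + 2)*(h - 1)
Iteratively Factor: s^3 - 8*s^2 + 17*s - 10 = (s - 5)*(s^2 - 3*s + 2) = (s - 5)*(s - 1)*(s - 2)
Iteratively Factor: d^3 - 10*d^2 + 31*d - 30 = (d - 2)*(d^2 - 8*d + 15) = (d - 3)*(d - 2)*(d - 5)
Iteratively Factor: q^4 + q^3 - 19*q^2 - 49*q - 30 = (q + 3)*(q^3 - 2*q^2 - 13*q - 10) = (q + 2)*(q + 3)*(q^2 - 4*q - 5) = (q + 1)*(q + 2)*(q + 3)*(q - 5)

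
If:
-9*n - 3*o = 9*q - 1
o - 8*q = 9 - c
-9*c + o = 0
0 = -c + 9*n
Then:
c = 89/314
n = 89/2826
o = 801/314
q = -121/157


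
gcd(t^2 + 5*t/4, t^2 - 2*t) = t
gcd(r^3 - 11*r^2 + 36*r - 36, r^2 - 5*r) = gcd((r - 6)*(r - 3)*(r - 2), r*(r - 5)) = 1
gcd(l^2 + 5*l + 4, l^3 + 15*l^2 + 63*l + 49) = l + 1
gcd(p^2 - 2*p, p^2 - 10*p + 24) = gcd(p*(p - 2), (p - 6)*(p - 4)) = 1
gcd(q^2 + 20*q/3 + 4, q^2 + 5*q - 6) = q + 6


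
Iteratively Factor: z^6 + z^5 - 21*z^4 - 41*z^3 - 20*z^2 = (z + 4)*(z^5 - 3*z^4 - 9*z^3 - 5*z^2) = (z - 5)*(z + 4)*(z^4 + 2*z^3 + z^2) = z*(z - 5)*(z + 4)*(z^3 + 2*z^2 + z) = z^2*(z - 5)*(z + 4)*(z^2 + 2*z + 1) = z^2*(z - 5)*(z + 1)*(z + 4)*(z + 1)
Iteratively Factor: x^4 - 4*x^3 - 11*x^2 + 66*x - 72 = (x - 3)*(x^3 - x^2 - 14*x + 24) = (x - 3)*(x + 4)*(x^2 - 5*x + 6) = (x - 3)^2*(x + 4)*(x - 2)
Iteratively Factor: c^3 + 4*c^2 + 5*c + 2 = (c + 1)*(c^2 + 3*c + 2) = (c + 1)^2*(c + 2)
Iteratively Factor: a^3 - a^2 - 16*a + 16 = (a - 1)*(a^2 - 16) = (a - 4)*(a - 1)*(a + 4)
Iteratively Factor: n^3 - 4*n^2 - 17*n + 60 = (n - 3)*(n^2 - n - 20) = (n - 3)*(n + 4)*(n - 5)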